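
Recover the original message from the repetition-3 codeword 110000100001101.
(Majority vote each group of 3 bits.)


Groups: 110, 000, 100, 001, 101
Majority votes: 10001

10001


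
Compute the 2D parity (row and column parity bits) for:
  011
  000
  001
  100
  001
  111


Row parities: 001111
Column parities: 000

Row P: 001111, Col P: 000, Corner: 0


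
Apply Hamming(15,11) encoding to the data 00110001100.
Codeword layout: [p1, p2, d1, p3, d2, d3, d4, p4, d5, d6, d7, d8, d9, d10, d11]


Parity bits: p1=0, p2=0, p3=0, p4=0

000001100001100


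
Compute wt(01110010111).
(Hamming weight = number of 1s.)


Counting 1s in 01110010111

7


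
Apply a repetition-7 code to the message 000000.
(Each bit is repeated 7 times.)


Each bit -> 7 copies

000000000000000000000000000000000000000000


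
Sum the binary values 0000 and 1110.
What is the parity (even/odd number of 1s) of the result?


0000 = 0
1110 = 14
Sum = 14 = 1110
1s count = 3

odd parity (3 ones in 1110)


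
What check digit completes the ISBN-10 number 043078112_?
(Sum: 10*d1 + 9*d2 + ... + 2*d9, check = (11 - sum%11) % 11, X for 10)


Weighted sum: 153
153 mod 11 = 10

Check digit: 1


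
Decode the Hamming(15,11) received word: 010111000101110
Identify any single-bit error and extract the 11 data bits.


Syndrome = 0: no error detected

Data: 01100101110 (no errors)


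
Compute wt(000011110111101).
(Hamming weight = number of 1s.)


Counting 1s in 000011110111101

9


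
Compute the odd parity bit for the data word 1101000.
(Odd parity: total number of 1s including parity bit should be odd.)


Number of 1s in data: 3
Parity bit: 0

0


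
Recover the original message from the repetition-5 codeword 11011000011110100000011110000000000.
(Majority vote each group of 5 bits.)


Groups: 11011, 00001, 11101, 00000, 01111, 00000, 00000
Majority votes: 1010100

1010100


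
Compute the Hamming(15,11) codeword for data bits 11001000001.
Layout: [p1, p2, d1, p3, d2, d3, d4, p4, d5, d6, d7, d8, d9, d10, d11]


Parity bits: p1=0, p2=0, p3=0, p4=0

001010001000001


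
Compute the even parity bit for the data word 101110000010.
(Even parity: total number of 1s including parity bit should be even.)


Number of 1s in data: 5
Parity bit: 1

1


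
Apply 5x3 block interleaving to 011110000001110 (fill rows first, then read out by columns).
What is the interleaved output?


Matrix:
  011
  110
  000
  001
  110
Read columns: 010011100110010

010011100110010


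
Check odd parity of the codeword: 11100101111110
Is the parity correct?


Number of 1s: 10

No, parity error (10 ones)


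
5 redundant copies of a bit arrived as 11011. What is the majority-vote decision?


Ones: 4 out of 5
Threshold: 3

1 (4/5 voted 1)


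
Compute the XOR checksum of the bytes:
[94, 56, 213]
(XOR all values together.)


XOR chain: 94 ^ 56 ^ 213 = 179

179


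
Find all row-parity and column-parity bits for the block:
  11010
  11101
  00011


Row parities: 100
Column parities: 00100

Row P: 100, Col P: 00100, Corner: 1


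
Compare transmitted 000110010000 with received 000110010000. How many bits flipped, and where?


XOR: 000000000000

0 errors (received matches sent)


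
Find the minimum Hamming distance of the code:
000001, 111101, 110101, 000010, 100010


Comparing all pairs, minimum distance: 1
Can detect 0 errors, correct 0 errors

1


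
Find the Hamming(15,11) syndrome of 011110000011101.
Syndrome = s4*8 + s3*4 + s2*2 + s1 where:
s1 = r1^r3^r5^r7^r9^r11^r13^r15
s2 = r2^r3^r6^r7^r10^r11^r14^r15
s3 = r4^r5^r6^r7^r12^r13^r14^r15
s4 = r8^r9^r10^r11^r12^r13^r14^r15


s1=1, s2=0, s3=1, s4=0

Syndrome = 5 (error at position 5)


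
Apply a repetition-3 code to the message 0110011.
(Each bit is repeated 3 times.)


Each bit -> 3 copies

000111111000000111111


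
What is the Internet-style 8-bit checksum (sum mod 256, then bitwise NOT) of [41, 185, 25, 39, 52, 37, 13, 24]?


Sum = 416 mod 256 = 160
Complement = 95

95


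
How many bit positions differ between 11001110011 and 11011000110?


XOR: 00010110101
Count of 1s: 5

5


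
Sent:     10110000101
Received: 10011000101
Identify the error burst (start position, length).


XOR: 00101000000

Burst at position 2, length 3


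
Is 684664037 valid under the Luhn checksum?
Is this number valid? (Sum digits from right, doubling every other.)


Luhn sum = 47
47 mod 10 = 7

Invalid (Luhn sum mod 10 = 7)


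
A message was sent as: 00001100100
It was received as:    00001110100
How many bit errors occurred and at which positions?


XOR: 00000010000

1 error(s) at position(s): 6


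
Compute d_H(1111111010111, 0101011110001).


XOR: 1010100100110
Count of 1s: 6

6


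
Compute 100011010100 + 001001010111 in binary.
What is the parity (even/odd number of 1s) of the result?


100011010100 = 2260
001001010111 = 599
Sum = 2859 = 101100101011
1s count = 7

odd parity (7 ones in 101100101011)


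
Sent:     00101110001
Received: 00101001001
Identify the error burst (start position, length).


XOR: 00000111000

Burst at position 5, length 3


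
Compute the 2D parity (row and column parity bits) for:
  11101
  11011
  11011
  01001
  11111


Row parities: 00001
Column parities: 01011

Row P: 00001, Col P: 01011, Corner: 1


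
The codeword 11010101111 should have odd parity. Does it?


Number of 1s: 8

No, parity error (8 ones)


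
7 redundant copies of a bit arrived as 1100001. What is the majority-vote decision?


Ones: 3 out of 7
Threshold: 4

0 (3/7 voted 1)


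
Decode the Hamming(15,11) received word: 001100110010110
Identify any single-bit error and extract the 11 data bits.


Syndrome = 0: no error detected

Data: 10010010110 (no errors)


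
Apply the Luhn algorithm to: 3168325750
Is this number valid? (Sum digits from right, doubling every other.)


Luhn sum = 35
35 mod 10 = 5

Invalid (Luhn sum mod 10 = 5)


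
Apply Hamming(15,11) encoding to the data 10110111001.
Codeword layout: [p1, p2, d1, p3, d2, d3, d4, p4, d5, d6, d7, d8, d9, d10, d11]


Parity bits: p1=0, p2=0, p3=0, p4=0

001001100111001


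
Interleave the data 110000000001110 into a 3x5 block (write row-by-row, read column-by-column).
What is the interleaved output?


Matrix:
  11000
  00000
  01110
Read columns: 100101001001000

100101001001000


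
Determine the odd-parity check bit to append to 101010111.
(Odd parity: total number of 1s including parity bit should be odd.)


Number of 1s in data: 6
Parity bit: 1

1


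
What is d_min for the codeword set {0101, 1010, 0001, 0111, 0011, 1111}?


Comparing all pairs, minimum distance: 1
Can detect 0 errors, correct 0 errors

1


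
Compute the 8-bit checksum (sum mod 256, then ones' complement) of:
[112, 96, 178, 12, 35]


Sum = 433 mod 256 = 177
Complement = 78

78


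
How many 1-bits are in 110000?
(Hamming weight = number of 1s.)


Counting 1s in 110000

2


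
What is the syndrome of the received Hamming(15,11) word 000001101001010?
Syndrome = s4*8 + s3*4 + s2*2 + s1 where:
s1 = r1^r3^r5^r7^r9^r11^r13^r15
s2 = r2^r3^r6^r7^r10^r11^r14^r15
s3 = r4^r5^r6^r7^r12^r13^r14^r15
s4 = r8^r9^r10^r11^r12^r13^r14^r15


s1=0, s2=1, s3=0, s4=1

Syndrome = 10 (error at position 10)


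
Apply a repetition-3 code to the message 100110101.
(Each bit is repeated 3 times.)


Each bit -> 3 copies

111000000111111000111000111


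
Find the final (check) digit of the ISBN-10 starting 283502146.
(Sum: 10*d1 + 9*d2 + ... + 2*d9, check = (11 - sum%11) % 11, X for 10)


Weighted sum: 189
189 mod 11 = 2

Check digit: 9


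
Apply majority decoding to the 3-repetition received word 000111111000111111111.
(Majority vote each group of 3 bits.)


Groups: 000, 111, 111, 000, 111, 111, 111
Majority votes: 0110111

0110111


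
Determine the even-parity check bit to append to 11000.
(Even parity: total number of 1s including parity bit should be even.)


Number of 1s in data: 2
Parity bit: 0

0


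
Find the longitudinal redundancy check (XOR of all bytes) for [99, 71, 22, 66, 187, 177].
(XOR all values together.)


XOR chain: 99 ^ 71 ^ 22 ^ 66 ^ 187 ^ 177 = 122

122


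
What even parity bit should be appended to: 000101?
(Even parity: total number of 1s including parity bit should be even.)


Number of 1s in data: 2
Parity bit: 0

0


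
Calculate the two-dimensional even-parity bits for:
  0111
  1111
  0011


Row parities: 100
Column parities: 1011

Row P: 100, Col P: 1011, Corner: 1


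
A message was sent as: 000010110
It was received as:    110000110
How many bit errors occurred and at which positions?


XOR: 110010000

3 error(s) at position(s): 0, 1, 4


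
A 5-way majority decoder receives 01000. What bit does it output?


Ones: 1 out of 5
Threshold: 3

0 (1/5 voted 1)


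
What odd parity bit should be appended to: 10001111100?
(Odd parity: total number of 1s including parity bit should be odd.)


Number of 1s in data: 6
Parity bit: 1

1


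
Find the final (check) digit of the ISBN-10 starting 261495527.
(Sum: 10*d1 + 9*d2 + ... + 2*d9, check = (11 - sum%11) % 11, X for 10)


Weighted sum: 229
229 mod 11 = 9

Check digit: 2


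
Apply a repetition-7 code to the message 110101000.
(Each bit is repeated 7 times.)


Each bit -> 7 copies

111111111111110000000111111100000001111111000000000000000000000


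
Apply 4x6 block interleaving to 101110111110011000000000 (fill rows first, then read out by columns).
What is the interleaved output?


Matrix:
  101110
  111110
  011000
  000000
Read columns: 110001101110110011000000

110001101110110011000000


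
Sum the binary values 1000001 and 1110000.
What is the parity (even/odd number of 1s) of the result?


1000001 = 65
1110000 = 112
Sum = 177 = 10110001
1s count = 4

even parity (4 ones in 10110001)


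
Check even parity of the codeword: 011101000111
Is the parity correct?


Number of 1s: 7

No, parity error (7 ones)


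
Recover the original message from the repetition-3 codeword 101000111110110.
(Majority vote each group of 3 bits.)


Groups: 101, 000, 111, 110, 110
Majority votes: 10111

10111


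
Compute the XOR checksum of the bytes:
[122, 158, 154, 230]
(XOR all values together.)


XOR chain: 122 ^ 158 ^ 154 ^ 230 = 152

152


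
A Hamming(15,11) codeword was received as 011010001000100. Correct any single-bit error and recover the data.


Syndrome = 0: no error detected

Data: 11001000100 (no errors)


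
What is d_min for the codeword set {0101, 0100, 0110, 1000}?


Comparing all pairs, minimum distance: 1
Can detect 0 errors, correct 0 errors

1


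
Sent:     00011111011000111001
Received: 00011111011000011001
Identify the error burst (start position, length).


XOR: 00000000000000100000

Burst at position 14, length 1


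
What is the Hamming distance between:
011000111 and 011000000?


XOR: 000000111
Count of 1s: 3

3


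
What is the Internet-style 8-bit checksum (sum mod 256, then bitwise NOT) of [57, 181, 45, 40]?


Sum = 323 mod 256 = 67
Complement = 188

188


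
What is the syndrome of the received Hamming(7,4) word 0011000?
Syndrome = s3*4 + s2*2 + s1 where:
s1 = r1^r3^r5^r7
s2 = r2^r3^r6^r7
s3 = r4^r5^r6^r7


s1=1, s2=1, s3=1

Syndrome = 7 (error at position 7)


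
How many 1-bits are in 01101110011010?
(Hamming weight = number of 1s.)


Counting 1s in 01101110011010

8


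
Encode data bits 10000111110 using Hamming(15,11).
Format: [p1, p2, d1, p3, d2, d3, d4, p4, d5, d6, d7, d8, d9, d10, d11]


Parity bits: p1=1, p2=0, p3=1, p4=1

101100010111110


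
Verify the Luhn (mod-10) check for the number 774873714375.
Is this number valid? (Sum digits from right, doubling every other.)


Luhn sum = 63
63 mod 10 = 3

Invalid (Luhn sum mod 10 = 3)


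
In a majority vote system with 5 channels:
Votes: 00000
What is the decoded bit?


Ones: 0 out of 5
Threshold: 3

0 (0/5 voted 1)


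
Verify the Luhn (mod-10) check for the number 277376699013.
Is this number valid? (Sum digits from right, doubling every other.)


Luhn sum = 56
56 mod 10 = 6

Invalid (Luhn sum mod 10 = 6)


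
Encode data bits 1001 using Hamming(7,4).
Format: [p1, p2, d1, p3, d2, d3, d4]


Parity bits: p1=0, p2=0, p3=1

0011001


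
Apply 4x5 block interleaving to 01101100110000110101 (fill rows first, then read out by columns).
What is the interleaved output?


Matrix:
  01101
  10011
  00001
  10101
Read columns: 01011000100101001111

01011000100101001111


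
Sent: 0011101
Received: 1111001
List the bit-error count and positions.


XOR: 1100100

3 error(s) at position(s): 0, 1, 4


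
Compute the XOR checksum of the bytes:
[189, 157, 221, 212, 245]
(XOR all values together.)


XOR chain: 189 ^ 157 ^ 221 ^ 212 ^ 245 = 220

220


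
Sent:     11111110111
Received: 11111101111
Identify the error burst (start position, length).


XOR: 00000011000

Burst at position 6, length 2


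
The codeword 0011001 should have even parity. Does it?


Number of 1s: 3

No, parity error (3 ones)


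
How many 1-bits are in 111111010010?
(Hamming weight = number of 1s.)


Counting 1s in 111111010010

8


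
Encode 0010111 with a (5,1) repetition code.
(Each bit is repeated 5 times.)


Each bit -> 5 copies

00000000001111100000111111111111111


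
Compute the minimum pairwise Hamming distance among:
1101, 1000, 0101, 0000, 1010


Comparing all pairs, minimum distance: 1
Can detect 0 errors, correct 0 errors

1


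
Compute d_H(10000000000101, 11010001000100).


XOR: 01010001000001
Count of 1s: 4

4


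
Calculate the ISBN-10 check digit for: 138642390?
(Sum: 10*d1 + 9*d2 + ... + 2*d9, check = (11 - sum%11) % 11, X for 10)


Weighted sum: 216
216 mod 11 = 7

Check digit: 4


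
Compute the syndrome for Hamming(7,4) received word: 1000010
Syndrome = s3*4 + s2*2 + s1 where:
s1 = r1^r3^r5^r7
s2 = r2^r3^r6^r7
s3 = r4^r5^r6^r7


s1=1, s2=1, s3=1

Syndrome = 7 (error at position 7)


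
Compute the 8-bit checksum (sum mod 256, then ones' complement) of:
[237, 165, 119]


Sum = 521 mod 256 = 9
Complement = 246

246


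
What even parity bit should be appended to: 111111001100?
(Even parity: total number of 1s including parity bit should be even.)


Number of 1s in data: 8
Parity bit: 0

0


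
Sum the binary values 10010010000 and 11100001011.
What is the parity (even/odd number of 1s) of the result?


10010010000 = 1168
11100001011 = 1803
Sum = 2971 = 101110011011
1s count = 8

even parity (8 ones in 101110011011)


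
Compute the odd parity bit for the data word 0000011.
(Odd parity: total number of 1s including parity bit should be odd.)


Number of 1s in data: 2
Parity bit: 1

1


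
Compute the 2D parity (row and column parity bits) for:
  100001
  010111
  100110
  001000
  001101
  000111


Row parities: 001111
Column parities: 010010

Row P: 001111, Col P: 010010, Corner: 0


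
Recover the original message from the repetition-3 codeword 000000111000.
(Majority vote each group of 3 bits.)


Groups: 000, 000, 111, 000
Majority votes: 0010

0010


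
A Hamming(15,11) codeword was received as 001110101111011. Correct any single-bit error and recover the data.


Syndrome = 0: no error detected

Data: 11011111011 (no errors)


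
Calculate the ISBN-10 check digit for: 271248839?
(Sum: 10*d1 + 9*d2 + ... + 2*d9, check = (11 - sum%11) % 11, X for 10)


Weighted sum: 228
228 mod 11 = 8

Check digit: 3


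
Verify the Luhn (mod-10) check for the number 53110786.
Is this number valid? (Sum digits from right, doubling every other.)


Luhn sum = 27
27 mod 10 = 7

Invalid (Luhn sum mod 10 = 7)


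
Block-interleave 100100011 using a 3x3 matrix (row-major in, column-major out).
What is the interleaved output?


Matrix:
  100
  100
  011
Read columns: 110001001

110001001


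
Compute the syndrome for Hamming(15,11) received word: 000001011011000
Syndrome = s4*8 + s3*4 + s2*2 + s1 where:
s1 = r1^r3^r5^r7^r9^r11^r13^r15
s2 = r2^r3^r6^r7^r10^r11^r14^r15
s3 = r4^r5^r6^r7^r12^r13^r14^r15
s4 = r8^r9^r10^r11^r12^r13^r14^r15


s1=0, s2=0, s3=0, s4=0

Syndrome = 0 (no error)


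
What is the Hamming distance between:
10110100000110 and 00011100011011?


XOR: 10101000011101
Count of 1s: 7

7


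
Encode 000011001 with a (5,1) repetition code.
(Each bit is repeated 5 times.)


Each bit -> 5 copies

000000000000000000001111111111000000000011111


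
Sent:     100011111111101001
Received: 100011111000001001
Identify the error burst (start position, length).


XOR: 000000000111100000

Burst at position 9, length 4


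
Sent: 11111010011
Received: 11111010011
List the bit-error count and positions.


XOR: 00000000000

0 errors (received matches sent)


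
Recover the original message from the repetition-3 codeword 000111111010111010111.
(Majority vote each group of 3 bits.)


Groups: 000, 111, 111, 010, 111, 010, 111
Majority votes: 0110101

0110101


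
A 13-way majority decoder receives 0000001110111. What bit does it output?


Ones: 6 out of 13
Threshold: 7

0 (6/13 voted 1)


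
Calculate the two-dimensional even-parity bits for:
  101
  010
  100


Row parities: 011
Column parities: 011

Row P: 011, Col P: 011, Corner: 0


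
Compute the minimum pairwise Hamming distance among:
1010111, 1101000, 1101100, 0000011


Comparing all pairs, minimum distance: 1
Can detect 0 errors, correct 0 errors

1


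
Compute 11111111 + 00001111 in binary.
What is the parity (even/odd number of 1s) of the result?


11111111 = 255
00001111 = 15
Sum = 270 = 100001110
1s count = 4

even parity (4 ones in 100001110)


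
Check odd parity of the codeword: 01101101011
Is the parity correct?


Number of 1s: 7

Yes, parity is correct (7 ones)


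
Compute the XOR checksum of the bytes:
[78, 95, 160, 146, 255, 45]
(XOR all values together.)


XOR chain: 78 ^ 95 ^ 160 ^ 146 ^ 255 ^ 45 = 241

241


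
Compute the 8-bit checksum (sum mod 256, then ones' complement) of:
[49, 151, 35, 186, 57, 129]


Sum = 607 mod 256 = 95
Complement = 160

160


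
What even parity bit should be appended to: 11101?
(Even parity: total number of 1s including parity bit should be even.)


Number of 1s in data: 4
Parity bit: 0

0


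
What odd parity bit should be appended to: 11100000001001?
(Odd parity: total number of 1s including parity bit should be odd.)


Number of 1s in data: 5
Parity bit: 0

0


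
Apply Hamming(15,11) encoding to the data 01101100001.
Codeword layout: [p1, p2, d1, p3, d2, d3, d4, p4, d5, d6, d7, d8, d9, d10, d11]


Parity bits: p1=1, p2=1, p3=1, p4=1

110111011100001


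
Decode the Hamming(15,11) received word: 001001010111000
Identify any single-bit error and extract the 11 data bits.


Syndrome = 0: no error detected

Data: 10100111000 (no errors)


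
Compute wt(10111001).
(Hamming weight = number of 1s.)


Counting 1s in 10111001

5


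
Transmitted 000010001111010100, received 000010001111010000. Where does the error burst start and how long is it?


XOR: 000000000000000100

Burst at position 15, length 1


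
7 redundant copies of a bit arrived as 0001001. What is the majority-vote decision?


Ones: 2 out of 7
Threshold: 4

0 (2/7 voted 1)


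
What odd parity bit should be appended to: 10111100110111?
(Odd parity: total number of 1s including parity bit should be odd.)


Number of 1s in data: 10
Parity bit: 1

1


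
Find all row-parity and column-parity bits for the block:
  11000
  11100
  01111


Row parities: 010
Column parities: 01011

Row P: 010, Col P: 01011, Corner: 1


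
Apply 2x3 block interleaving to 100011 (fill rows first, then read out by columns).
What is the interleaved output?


Matrix:
  100
  011
Read columns: 100101

100101


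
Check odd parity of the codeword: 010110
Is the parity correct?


Number of 1s: 3

Yes, parity is correct (3 ones)


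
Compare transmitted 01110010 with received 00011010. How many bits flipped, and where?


XOR: 01101000

3 error(s) at position(s): 1, 2, 4


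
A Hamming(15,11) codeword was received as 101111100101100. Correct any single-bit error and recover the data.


Syndrome = 9: error at position 9

Data: 11111101100 (corrected bit 9)


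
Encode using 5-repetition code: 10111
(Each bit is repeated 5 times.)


Each bit -> 5 copies

1111100000111111111111111


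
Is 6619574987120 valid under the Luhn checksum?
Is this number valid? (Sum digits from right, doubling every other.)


Luhn sum = 60
60 mod 10 = 0

Valid (Luhn sum mod 10 = 0)


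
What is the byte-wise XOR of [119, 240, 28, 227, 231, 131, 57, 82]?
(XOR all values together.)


XOR chain: 119 ^ 240 ^ 28 ^ 227 ^ 231 ^ 131 ^ 57 ^ 82 = 119

119


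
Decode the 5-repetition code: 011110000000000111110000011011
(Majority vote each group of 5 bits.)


Groups: 01111, 00000, 00000, 11111, 00000, 11011
Majority votes: 100101

100101


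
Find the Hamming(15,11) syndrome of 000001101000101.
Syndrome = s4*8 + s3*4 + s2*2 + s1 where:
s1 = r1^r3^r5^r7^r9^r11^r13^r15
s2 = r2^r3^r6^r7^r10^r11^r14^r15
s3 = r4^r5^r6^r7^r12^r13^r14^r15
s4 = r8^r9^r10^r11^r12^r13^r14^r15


s1=0, s2=1, s3=0, s4=1

Syndrome = 10 (error at position 10)


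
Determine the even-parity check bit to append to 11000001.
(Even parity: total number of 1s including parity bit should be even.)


Number of 1s in data: 3
Parity bit: 1

1


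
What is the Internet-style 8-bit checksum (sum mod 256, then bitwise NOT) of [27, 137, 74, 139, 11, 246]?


Sum = 634 mod 256 = 122
Complement = 133

133


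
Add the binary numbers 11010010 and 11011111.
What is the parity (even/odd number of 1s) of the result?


11010010 = 210
11011111 = 223
Sum = 433 = 110110001
1s count = 5

odd parity (5 ones in 110110001)


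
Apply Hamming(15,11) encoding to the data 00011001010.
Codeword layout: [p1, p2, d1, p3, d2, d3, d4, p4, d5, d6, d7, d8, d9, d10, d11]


Parity bits: p1=0, p2=0, p3=1, p4=1

000100111001010


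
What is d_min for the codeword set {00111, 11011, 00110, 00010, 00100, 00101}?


Comparing all pairs, minimum distance: 1
Can detect 0 errors, correct 0 errors

1


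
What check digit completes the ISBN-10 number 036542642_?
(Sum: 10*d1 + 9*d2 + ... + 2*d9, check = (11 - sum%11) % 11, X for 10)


Weighted sum: 184
184 mod 11 = 8

Check digit: 3


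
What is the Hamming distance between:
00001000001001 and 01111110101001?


XOR: 01110110100000
Count of 1s: 6

6


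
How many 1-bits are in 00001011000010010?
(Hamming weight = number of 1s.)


Counting 1s in 00001011000010010

5


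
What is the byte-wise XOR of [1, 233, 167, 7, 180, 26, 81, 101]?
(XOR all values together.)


XOR chain: 1 ^ 233 ^ 167 ^ 7 ^ 180 ^ 26 ^ 81 ^ 101 = 210

210


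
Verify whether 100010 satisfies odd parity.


Number of 1s: 2

No, parity error (2 ones)


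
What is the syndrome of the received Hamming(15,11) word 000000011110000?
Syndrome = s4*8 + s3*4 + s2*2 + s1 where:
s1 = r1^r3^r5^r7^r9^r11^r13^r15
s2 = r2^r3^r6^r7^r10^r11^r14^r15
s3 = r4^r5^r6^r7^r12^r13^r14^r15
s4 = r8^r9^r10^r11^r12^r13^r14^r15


s1=0, s2=0, s3=0, s4=0

Syndrome = 0 (no error)


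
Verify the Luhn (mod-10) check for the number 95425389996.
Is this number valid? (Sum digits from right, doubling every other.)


Luhn sum = 70
70 mod 10 = 0

Valid (Luhn sum mod 10 = 0)


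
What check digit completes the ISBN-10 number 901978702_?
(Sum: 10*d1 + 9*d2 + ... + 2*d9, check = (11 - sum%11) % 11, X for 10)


Weighted sum: 275
275 mod 11 = 0

Check digit: 0


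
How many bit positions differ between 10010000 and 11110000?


XOR: 01100000
Count of 1s: 2

2


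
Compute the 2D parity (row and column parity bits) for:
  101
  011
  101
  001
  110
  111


Row parities: 000101
Column parities: 011

Row P: 000101, Col P: 011, Corner: 0


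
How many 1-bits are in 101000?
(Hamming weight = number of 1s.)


Counting 1s in 101000

2


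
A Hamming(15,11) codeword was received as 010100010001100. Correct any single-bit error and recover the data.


Syndrome = 15: error at position 15

Data: 00000001101 (corrected bit 15)


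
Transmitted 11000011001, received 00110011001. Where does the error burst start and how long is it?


XOR: 11110000000

Burst at position 0, length 4


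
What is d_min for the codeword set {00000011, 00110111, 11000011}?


Comparing all pairs, minimum distance: 2
Can detect 1 errors, correct 0 errors

2


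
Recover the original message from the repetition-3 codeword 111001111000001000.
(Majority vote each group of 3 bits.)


Groups: 111, 001, 111, 000, 001, 000
Majority votes: 101000

101000


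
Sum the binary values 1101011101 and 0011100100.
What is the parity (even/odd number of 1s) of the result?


1101011101 = 861
0011100100 = 228
Sum = 1089 = 10001000001
1s count = 3

odd parity (3 ones in 10001000001)


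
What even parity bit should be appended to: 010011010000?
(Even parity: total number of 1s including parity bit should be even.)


Number of 1s in data: 4
Parity bit: 0

0


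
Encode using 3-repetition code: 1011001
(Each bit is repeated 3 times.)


Each bit -> 3 copies

111000111111000000111


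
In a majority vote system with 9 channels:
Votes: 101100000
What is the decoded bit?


Ones: 3 out of 9
Threshold: 5

0 (3/9 voted 1)


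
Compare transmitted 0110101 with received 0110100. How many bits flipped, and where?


XOR: 0000001

1 error(s) at position(s): 6


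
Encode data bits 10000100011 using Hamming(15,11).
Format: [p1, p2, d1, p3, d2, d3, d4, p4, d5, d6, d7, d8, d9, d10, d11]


Parity bits: p1=0, p2=0, p3=0, p4=1

001000010100011


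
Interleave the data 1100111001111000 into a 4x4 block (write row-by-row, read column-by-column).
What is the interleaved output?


Matrix:
  1100
  1110
  0111
  1000
Read columns: 1101111001100010

1101111001100010


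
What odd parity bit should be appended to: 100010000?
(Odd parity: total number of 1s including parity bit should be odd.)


Number of 1s in data: 2
Parity bit: 1

1


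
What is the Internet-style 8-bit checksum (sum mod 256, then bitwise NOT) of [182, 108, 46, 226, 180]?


Sum = 742 mod 256 = 230
Complement = 25

25


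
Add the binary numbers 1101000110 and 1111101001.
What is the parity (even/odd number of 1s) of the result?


1101000110 = 838
1111101001 = 1001
Sum = 1839 = 11100101111
1s count = 8

even parity (8 ones in 11100101111)


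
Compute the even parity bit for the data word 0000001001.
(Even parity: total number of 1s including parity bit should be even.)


Number of 1s in data: 2
Parity bit: 0

0


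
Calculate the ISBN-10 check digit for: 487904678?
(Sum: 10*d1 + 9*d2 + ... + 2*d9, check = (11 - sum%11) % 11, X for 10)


Weighted sum: 312
312 mod 11 = 4

Check digit: 7


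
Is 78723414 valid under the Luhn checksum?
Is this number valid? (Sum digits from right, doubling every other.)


Luhn sum = 36
36 mod 10 = 6

Invalid (Luhn sum mod 10 = 6)


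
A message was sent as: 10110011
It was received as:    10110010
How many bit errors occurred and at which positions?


XOR: 00000001

1 error(s) at position(s): 7


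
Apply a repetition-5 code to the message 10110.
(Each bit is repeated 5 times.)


Each bit -> 5 copies

1111100000111111111100000


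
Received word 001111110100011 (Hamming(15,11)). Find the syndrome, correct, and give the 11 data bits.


Syndrome = 0: no error detected

Data: 11110100011 (no errors)


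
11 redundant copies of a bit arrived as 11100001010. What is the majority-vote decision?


Ones: 5 out of 11
Threshold: 6

0 (5/11 voted 1)


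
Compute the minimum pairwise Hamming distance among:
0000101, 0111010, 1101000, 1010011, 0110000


Comparing all pairs, minimum distance: 2
Can detect 1 errors, correct 0 errors

2


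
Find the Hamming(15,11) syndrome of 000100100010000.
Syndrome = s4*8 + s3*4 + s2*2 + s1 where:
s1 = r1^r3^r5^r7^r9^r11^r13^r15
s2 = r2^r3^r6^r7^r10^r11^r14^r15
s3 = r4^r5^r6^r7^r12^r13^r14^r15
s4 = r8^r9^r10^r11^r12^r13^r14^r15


s1=0, s2=0, s3=0, s4=1

Syndrome = 8 (error at position 8)


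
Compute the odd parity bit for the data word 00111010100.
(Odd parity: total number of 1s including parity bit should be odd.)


Number of 1s in data: 5
Parity bit: 0

0


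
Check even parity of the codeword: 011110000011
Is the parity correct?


Number of 1s: 6

Yes, parity is correct (6 ones)


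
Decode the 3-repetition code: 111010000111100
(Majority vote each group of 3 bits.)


Groups: 111, 010, 000, 111, 100
Majority votes: 10010

10010


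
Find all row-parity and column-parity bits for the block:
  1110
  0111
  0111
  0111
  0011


Row parities: 11110
Column parities: 1010

Row P: 11110, Col P: 1010, Corner: 0


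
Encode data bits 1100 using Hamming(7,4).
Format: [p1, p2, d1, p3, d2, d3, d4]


Parity bits: p1=0, p2=1, p3=1

0111100


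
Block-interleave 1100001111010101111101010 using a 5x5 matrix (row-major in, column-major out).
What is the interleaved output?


Matrix:
  11000
  01111
  01010
  11111
  01010
Read columns: 1001011111010100111101010

1001011111010100111101010


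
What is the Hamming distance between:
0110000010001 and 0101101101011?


XOR: 0011101111010
Count of 1s: 8

8


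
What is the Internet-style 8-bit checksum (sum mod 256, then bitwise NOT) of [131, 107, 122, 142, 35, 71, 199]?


Sum = 807 mod 256 = 39
Complement = 216

216


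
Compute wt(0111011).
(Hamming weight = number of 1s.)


Counting 1s in 0111011

5


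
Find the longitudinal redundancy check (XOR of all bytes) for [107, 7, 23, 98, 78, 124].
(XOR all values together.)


XOR chain: 107 ^ 7 ^ 23 ^ 98 ^ 78 ^ 124 = 43

43


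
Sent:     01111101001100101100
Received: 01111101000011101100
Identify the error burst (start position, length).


XOR: 00000000001111000000

Burst at position 10, length 4


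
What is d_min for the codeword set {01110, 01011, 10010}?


Comparing all pairs, minimum distance: 2
Can detect 1 errors, correct 0 errors

2


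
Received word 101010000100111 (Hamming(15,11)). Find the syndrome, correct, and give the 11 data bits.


Syndrome = 1: error at position 1

Data: 11000100111 (corrected bit 1)


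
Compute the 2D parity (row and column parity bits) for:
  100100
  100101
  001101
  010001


Row parities: 0110
Column parities: 011101

Row P: 0110, Col P: 011101, Corner: 0


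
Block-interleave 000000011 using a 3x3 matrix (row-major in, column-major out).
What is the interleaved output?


Matrix:
  000
  000
  011
Read columns: 000001001

000001001


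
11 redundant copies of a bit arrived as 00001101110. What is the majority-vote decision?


Ones: 5 out of 11
Threshold: 6

0 (5/11 voted 1)


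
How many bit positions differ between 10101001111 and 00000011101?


XOR: 10101010010
Count of 1s: 5

5


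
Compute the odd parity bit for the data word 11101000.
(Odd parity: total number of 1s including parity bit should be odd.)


Number of 1s in data: 4
Parity bit: 1

1


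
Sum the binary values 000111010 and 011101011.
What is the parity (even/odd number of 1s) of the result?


000111010 = 58
011101011 = 235
Sum = 293 = 100100101
1s count = 4

even parity (4 ones in 100100101)


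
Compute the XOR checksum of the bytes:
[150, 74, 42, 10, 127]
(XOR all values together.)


XOR chain: 150 ^ 74 ^ 42 ^ 10 ^ 127 = 131

131


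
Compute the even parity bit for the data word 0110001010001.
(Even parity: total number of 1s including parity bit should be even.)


Number of 1s in data: 5
Parity bit: 1

1


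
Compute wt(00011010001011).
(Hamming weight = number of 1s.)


Counting 1s in 00011010001011

6


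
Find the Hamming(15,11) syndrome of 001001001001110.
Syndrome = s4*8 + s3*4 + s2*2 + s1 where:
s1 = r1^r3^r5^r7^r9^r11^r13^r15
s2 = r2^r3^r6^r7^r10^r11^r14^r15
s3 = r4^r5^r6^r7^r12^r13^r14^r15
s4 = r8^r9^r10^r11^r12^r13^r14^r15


s1=1, s2=1, s3=0, s4=0

Syndrome = 3 (error at position 3)


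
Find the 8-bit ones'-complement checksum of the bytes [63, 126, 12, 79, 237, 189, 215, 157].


Sum = 1078 mod 256 = 54
Complement = 201

201


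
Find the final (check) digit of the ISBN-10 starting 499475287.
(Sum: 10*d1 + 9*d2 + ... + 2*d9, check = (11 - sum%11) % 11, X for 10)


Weighted sum: 334
334 mod 11 = 4

Check digit: 7


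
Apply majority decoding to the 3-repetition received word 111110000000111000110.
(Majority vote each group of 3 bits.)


Groups: 111, 110, 000, 000, 111, 000, 110
Majority votes: 1100101

1100101


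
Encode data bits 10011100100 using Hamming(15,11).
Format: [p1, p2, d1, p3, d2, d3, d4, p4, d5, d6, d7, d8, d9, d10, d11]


Parity bits: p1=0, p2=1, p3=0, p4=1

011000111100100


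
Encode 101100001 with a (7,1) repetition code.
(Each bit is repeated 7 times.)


Each bit -> 7 copies

111111100000001111111111111100000000000000000000000000001111111


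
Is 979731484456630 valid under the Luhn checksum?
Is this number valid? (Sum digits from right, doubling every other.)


Luhn sum = 76
76 mod 10 = 6

Invalid (Luhn sum mod 10 = 6)


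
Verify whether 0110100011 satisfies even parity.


Number of 1s: 5

No, parity error (5 ones)


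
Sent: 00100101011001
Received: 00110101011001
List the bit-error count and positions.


XOR: 00010000000000

1 error(s) at position(s): 3


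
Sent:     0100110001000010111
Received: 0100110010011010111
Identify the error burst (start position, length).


XOR: 0000000011011000000

Burst at position 8, length 5


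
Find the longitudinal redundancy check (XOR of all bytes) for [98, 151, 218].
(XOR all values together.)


XOR chain: 98 ^ 151 ^ 218 = 47

47


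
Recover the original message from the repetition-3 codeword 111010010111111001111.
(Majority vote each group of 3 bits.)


Groups: 111, 010, 010, 111, 111, 001, 111
Majority votes: 1001101

1001101


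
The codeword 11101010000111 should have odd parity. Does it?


Number of 1s: 8

No, parity error (8 ones)


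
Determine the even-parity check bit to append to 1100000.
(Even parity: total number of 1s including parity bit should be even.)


Number of 1s in data: 2
Parity bit: 0

0


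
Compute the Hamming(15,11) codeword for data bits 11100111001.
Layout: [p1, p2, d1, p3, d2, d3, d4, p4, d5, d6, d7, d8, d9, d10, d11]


Parity bits: p1=0, p2=1, p3=0, p4=0

011011000111001


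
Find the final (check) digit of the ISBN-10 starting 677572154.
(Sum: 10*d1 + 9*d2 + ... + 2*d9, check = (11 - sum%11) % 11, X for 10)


Weighted sum: 293
293 mod 11 = 7

Check digit: 4


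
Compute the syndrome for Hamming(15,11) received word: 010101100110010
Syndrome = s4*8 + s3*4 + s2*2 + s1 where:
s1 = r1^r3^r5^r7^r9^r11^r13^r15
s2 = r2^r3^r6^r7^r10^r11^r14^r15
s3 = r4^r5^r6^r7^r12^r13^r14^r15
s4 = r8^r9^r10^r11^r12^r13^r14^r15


s1=0, s2=0, s3=0, s4=1

Syndrome = 8 (error at position 8)


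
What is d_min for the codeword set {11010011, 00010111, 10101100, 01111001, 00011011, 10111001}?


Comparing all pairs, minimum distance: 2
Can detect 1 errors, correct 0 errors

2


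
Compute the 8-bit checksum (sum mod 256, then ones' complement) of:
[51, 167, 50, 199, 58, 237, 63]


Sum = 825 mod 256 = 57
Complement = 198

198


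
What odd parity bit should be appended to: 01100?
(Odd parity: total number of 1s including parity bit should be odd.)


Number of 1s in data: 2
Parity bit: 1

1


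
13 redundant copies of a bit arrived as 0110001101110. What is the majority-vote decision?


Ones: 7 out of 13
Threshold: 7

1 (7/13 voted 1)


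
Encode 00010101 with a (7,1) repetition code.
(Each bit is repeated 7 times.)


Each bit -> 7 copies

00000000000000000000011111110000000111111100000001111111


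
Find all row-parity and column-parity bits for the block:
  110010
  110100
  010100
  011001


Row parities: 1101
Column parities: 001011

Row P: 1101, Col P: 001011, Corner: 1


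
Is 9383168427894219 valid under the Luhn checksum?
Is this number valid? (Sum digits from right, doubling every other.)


Luhn sum = 89
89 mod 10 = 9

Invalid (Luhn sum mod 10 = 9)


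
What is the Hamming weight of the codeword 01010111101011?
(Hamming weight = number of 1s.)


Counting 1s in 01010111101011

9


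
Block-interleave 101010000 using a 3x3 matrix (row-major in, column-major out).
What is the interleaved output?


Matrix:
  101
  010
  000
Read columns: 100010100

100010100


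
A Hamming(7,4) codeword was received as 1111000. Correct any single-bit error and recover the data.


Syndrome = 4: error at position 4

Data: 1000 (corrected bit 4)


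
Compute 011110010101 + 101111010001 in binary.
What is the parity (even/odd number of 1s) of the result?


011110010101 = 1941
101111010001 = 3025
Sum = 4966 = 1001101100110
1s count = 7

odd parity (7 ones in 1001101100110)


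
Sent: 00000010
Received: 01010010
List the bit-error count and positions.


XOR: 01010000

2 error(s) at position(s): 1, 3


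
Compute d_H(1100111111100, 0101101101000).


XOR: 1001010010100
Count of 1s: 5

5


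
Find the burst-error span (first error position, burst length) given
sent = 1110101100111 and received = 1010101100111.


XOR: 0100000000000

Burst at position 1, length 1


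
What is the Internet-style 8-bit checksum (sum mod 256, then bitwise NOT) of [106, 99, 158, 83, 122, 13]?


Sum = 581 mod 256 = 69
Complement = 186

186


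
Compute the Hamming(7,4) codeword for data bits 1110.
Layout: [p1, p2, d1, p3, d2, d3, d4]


Parity bits: p1=0, p2=0, p3=0

0010110


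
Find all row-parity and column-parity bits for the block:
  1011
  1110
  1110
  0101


Row parities: 1110
Column parities: 1110

Row P: 1110, Col P: 1110, Corner: 1


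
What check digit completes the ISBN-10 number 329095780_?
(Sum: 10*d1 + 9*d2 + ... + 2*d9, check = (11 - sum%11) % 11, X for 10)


Weighted sum: 251
251 mod 11 = 9

Check digit: 2


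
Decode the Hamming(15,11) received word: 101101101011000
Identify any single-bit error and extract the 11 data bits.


Syndrome = 9: error at position 9

Data: 10110011000 (corrected bit 9)


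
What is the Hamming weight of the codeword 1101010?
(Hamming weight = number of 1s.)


Counting 1s in 1101010

4


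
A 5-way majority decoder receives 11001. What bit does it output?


Ones: 3 out of 5
Threshold: 3

1 (3/5 voted 1)


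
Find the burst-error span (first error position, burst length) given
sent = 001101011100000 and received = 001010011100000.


XOR: 000111000000000

Burst at position 3, length 3


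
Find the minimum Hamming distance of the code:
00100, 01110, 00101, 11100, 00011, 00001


Comparing all pairs, minimum distance: 1
Can detect 0 errors, correct 0 errors

1


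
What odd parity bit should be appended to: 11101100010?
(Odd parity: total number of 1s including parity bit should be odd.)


Number of 1s in data: 6
Parity bit: 1

1


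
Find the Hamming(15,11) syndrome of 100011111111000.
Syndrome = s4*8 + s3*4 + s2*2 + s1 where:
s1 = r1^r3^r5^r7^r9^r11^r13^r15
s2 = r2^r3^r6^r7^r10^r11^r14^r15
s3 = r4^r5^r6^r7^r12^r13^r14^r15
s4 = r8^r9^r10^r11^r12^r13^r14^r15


s1=1, s2=0, s3=0, s4=1

Syndrome = 9 (error at position 9)
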